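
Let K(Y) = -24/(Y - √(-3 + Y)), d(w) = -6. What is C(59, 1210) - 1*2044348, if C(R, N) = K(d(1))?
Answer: -10221724/5 - 8*I/5 ≈ -2.0443e+6 - 1.6*I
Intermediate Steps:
C(R, N) = -8*(-6 + 3*I)/15 (C(R, N) = -24/(-6 - √(-3 - 6)) = -24/(-6 - √(-9)) = -24/(-6 - 3*I) = -24*(-6 + 3*I)/45 = -8*(-6 + 3*I)/15)
C(59, 1210) - 1*2044348 = (16/5 - 8*I/5) - 1*2044348 = (16/5 - 8*I/5) - 2044348 = -10221724/5 - 8*I/5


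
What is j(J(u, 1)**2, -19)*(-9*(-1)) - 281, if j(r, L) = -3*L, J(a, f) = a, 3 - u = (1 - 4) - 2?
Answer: 232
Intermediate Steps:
u = 8 (u = 3 - ((1 - 4) - 2) = 3 - (-3 - 2) = 3 - 1*(-5) = 3 + 5 = 8)
j(J(u, 1)**2, -19)*(-9*(-1)) - 281 = (-3*(-19))*(-9*(-1)) - 281 = 57*9 - 281 = 513 - 281 = 232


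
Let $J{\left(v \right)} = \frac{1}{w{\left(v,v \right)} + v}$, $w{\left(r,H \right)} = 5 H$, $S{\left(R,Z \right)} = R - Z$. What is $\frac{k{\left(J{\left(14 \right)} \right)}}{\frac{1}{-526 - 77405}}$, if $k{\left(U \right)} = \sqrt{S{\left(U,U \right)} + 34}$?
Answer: $- 77931 \sqrt{34} \approx -4.5441 \cdot 10^{5}$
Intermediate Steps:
$J{\left(v \right)} = \frac{1}{6 v}$ ($J{\left(v \right)} = \frac{1}{5 v + v} = \frac{1}{6 v}$)
$k{\left(U \right)} = \sqrt{34}$ ($k{\left(U \right)} = \sqrt{\left(U - U\right) + 34} = \sqrt{0 + 34} = \sqrt{34}$)
$\frac{k{\left(J{\left(14 \right)} \right)}}{\frac{1}{-526 - 77405}} = \frac{\sqrt{34}}{\frac{1}{-526 - 77405}} = \frac{\sqrt{34}}{\frac{1}{-77931}} = \frac{\sqrt{34}}{- \frac{1}{77931}} = \sqrt{34} \left(-77931\right) = - 77931 \sqrt{34}$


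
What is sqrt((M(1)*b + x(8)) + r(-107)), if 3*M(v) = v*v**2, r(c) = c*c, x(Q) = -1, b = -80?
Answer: 2*sqrt(25698)/3 ≈ 106.87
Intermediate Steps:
r(c) = c**2
M(v) = v**3/3 (M(v) = (v*v**2)/3 = v**3/3)
sqrt((M(1)*b + x(8)) + r(-107)) = sqrt((((1/3)*1**3)*(-80) - 1) + (-107)**2) = sqrt((((1/3)*1)*(-80) - 1) + 11449) = sqrt(((1/3)*(-80) - 1) + 11449) = sqrt((-80/3 - 1) + 11449) = sqrt(-83/3 + 11449) = sqrt(34264/3) = 2*sqrt(25698)/3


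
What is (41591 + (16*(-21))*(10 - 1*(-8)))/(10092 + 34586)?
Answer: 35543/44678 ≈ 0.79554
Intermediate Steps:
(41591 + (16*(-21))*(10 - 1*(-8)))/(10092 + 34586) = (41591 - 336*(10 + 8))/44678 = (41591 - 336*18)*(1/44678) = (41591 - 6048)*(1/44678) = 35543*(1/44678) = 35543/44678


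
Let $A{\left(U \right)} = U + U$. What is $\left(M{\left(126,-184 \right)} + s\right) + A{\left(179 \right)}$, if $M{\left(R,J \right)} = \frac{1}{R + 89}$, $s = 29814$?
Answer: $\frac{6486981}{215} \approx 30172.0$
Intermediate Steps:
$M{\left(R,J \right)} = \frac{1}{89 + R}$
$A{\left(U \right)} = 2 U$
$\left(M{\left(126,-184 \right)} + s\right) + A{\left(179 \right)} = \left(\frac{1}{89 + 126} + 29814\right) + 2 \cdot 179 = \left(\frac{1}{215} + 29814\right) + 358 = \frac{6410011}{215} + 358 = \frac{6486981}{215}$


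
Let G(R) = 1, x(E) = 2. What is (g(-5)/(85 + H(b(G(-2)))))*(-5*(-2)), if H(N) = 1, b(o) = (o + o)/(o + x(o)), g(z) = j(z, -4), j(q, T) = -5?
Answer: -25/43 ≈ -0.58140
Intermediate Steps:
g(z) = -5
b(o) = 2*o/(2 + o) (b(o) = (o + o)/(o + 2) = (2*o)/(2 + o) = 2*o/(2 + o))
(g(-5)/(85 + H(b(G(-2)))))*(-5*(-2)) = (-5/(85 + 1))*(-5*(-2)) = -5/86*10 = -25/43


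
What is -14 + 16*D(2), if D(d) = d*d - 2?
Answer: 18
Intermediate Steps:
D(d) = -2 + d² (D(d) = d² - 2 = -2 + d²)
-14 + 16*D(2) = -14 + 16*(-2 + 2²) = -14 + 16*(-2 + 4) = -14 + 16*2 = -14 + 32 = 18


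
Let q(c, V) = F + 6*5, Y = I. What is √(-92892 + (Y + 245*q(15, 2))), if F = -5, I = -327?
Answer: I*√87094 ≈ 295.12*I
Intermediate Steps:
Y = -327
q(c, V) = 25 (q(c, V) = -5 + 6*5 = -5 + 30 = 25)
√(-92892 + (Y + 245*q(15, 2))) = √(-92892 + (-327 + 245*25)) = √(-92892 + (-327 + 6125)) = √(-92892 + 5798) = √(-87094) = I*√87094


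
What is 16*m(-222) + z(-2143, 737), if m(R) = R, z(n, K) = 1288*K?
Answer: 945704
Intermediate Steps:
16*m(-222) + z(-2143, 737) = 16*(-222) + 1288*737 = -3552 + 949256 = 945704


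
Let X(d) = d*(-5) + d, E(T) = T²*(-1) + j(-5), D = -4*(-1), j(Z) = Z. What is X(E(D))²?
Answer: 7056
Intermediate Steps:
D = 4
E(T) = -5 - T² (E(T) = T²*(-1) - 5 = -T² - 5 = -5 - T²)
X(d) = -4*d (X(d) = -5*d + d = -4*d)
X(E(D))² = (-4*(-5 - 1*4²))² = (-4*(-5 - 1*16))² = (-4*(-5 - 16))² = (-4*(-21))² = 84² = 7056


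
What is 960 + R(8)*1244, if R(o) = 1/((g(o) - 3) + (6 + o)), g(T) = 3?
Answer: 7342/7 ≈ 1048.9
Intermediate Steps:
R(o) = 1/(6 + o) (R(o) = 1/((3 - 3) + (6 + o)) = 1/(0 + (6 + o)) = 1/(6 + o))
960 + R(8)*1244 = 960 + 1244/(6 + 8) = 960 + 1244/14 = 960 + (1/14)*1244 = 960 + 622/7 = 7342/7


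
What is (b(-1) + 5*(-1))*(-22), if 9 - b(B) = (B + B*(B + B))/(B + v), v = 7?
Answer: -253/3 ≈ -84.333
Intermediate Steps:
b(B) = 9 - (B + 2*B**2)/(7 + B) (b(B) = 9 - (B + B*(B + B))/(B + 7) = 9 - (B + B*(2*B))/(7 + B) = 9 - (B + 2*B**2)/(7 + B))
(b(-1) + 5*(-1))*(-22) = ((63 - 2*(-1)**2 + 8*(-1))/(7 - 1) + 5*(-1))*(-22) = ((63 - 2*1 - 8)/6 - 5)*(-22) = ((63 - 2 - 8)/6 - 5)*(-22) = ((1/6)*53 - 5)*(-22) = (53/6 - 5)*(-22) = (23/6)*(-22) = -253/3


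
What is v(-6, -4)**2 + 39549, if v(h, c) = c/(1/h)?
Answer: 40125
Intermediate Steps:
v(h, c) = c*h
v(-6, -4)**2 + 39549 = (-4*(-6))**2 + 39549 = 24**2 + 39549 = 576 + 39549 = 40125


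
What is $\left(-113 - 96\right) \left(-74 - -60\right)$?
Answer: $2926$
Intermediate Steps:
$\left(-113 - 96\right) \left(-74 - -60\right) = - 209 \left(-74 + 60\right) = \left(-209\right) \left(-14\right) = 2926$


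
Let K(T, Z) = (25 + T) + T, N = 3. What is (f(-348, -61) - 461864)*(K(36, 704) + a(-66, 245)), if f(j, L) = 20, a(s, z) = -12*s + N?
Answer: -411964848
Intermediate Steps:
a(s, z) = 3 - 12*s (a(s, z) = -12*s + 3 = 3 - 12*s)
K(T, Z) = 25 + 2*T
(f(-348, -61) - 461864)*(K(36, 704) + a(-66, 245)) = (20 - 461864)*((25 + 2*36) + (3 - 12*(-66))) = -461844*((25 + 72) + (3 + 792)) = -461844*(97 + 795) = -461844*892 = -411964848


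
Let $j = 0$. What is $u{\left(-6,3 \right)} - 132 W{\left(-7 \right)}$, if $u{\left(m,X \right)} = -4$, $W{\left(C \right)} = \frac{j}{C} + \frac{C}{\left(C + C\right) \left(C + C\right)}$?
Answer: $\frac{5}{7} \approx 0.71429$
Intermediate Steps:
$W{\left(C \right)} = \frac{1}{4 C}$ ($W{\left(C \right)} = \frac{0}{C} + \frac{C}{\left(C + C\right) \left(C + C\right)} = 0 + \frac{C}{2 C 2 C} = 0 + \frac{C}{4 C^{2}} = 0 + C \frac{1}{4 C^{2}} = 0 + \frac{1}{4 C} = \frac{1}{4 C}$)
$u{\left(-6,3 \right)} - 132 W{\left(-7 \right)} = -4 - 132 \frac{1}{4 \left(-7\right)} = -4 - 132 \cdot \frac{1}{4} \left(- \frac{1}{7}\right) = -4 - - \frac{33}{7} = -4 + \frac{33}{7} = \frac{5}{7}$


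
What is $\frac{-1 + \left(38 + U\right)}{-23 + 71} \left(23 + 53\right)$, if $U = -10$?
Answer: $\frac{171}{4} \approx 42.75$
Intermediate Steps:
$\frac{-1 + \left(38 + U\right)}{-23 + 71} \left(23 + 53\right) = \frac{-1 + \left(38 - 10\right)}{-23 + 71} \left(23 + 53\right) = \frac{-1 + 28}{48} \cdot 76 = 27 \cdot \frac{1}{48} \cdot 76 = \frac{9}{16} \cdot 76 = \frac{171}{4}$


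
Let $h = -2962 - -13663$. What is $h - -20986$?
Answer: $31687$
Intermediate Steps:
$h = 10701$ ($h = -2962 + 13663 = 10701$)
$h - -20986 = 10701 - -20986 = 10701 + 20986 = 31687$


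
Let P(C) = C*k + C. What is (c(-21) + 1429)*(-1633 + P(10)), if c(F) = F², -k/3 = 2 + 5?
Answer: -3427710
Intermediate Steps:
k = -21 (k = -3*(2 + 5) = -3*7 = -21)
P(C) = -20*C (P(C) = C*(-21) + C = -21*C + C = -20*C)
(c(-21) + 1429)*(-1633 + P(10)) = ((-21)² + 1429)*(-1633 - 20*10) = (441 + 1429)*(-1633 - 200) = 1870*(-1833) = -3427710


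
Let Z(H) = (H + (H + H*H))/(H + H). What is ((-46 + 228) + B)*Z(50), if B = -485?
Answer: -7878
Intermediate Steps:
Z(H) = (H**2 + 2*H)/(2*H) (Z(H) = (H + (H + H**2))/((2*H)) = (H**2 + 2*H)*(1/(2*H)) = (H**2 + 2*H)/(2*H))
((-46 + 228) + B)*Z(50) = ((-46 + 228) - 485)*(1 + (1/2)*50) = (182 - 485)*(1 + 25) = -303*26 = -7878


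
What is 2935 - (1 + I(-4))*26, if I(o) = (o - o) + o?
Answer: 3013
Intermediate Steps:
I(o) = o (I(o) = 0 + o = o)
2935 - (1 + I(-4))*26 = 2935 - (1 - 4)*26 = 2935 - (-3)*26 = 2935 - 1*(-78) = 2935 + 78 = 3013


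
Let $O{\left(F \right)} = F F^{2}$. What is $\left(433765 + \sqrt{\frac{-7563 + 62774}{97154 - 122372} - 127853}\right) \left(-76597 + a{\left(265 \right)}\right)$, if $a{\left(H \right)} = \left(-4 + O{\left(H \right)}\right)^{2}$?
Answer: $150220624531660640660 + \frac{173158996843522 i \sqrt{9034354566330}}{4203} \approx 1.5022 \cdot 10^{20} + 1.2383 \cdot 10^{17} i$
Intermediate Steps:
$O{\left(F \right)} = F^{3}$
$a{\left(H \right)} = \left(-4 + H^{3}\right)^{2}$
$\left(433765 + \sqrt{\frac{-7563 + 62774}{97154 - 122372} - 127853}\right) \left(-76597 + a{\left(265 \right)}\right) = \left(433765 + \sqrt{\frac{-7563 + 62774}{97154 - 122372} - 127853}\right) \left(-76597 + \left(-4 + 265^{3}\right)^{2}\right) = \left(433765 + \sqrt{\frac{55211}{-25218} - 127853}\right) \left(-76597 + \left(-4 + 18609625\right)^{2}\right) = \left(433765 + \sqrt{55211 \left(- \frac{1}{25218}\right) - 127853}\right) \left(-76597 + 18609621^{2}\right) = \left(433765 + \sqrt{- \frac{55211}{25218} - 127853}\right) \left(-76597 + 346317993763641\right) = \left(433765 + \sqrt{- \frac{3224252165}{25218}}\right) 346317993687044 = \left(433765 + \frac{i \sqrt{9034354566330}}{8406}\right) 346317993687044 = 150220624531660640660 + \frac{173158996843522 i \sqrt{9034354566330}}{4203}$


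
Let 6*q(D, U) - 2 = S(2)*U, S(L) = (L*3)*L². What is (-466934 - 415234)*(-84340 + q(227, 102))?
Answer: 74041830520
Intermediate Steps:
S(L) = 3*L³ (S(L) = (3*L)*L² = 3*L³)
q(D, U) = ⅓ + 4*U (q(D, U) = ⅓ + ((3*2³)*U)/6 = ⅓ + ((3*8)*U)/6 = ⅓ + (24*U)/6 = ⅓ + 4*U)
(-466934 - 415234)*(-84340 + q(227, 102)) = (-466934 - 415234)*(-84340 + (⅓ + 4*102)) = -882168*(-84340 + (⅓ + 408)) = -882168*(-84340 + 1225/3) = -882168*(-251795/3) = 74041830520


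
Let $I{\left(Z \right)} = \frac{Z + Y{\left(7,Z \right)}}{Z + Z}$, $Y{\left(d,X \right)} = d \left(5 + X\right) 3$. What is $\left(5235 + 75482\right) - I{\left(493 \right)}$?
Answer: $\frac{79576011}{986} \approx 80706.0$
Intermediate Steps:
$Y{\left(d,X \right)} = 3 d \left(5 + X\right)$
$I{\left(Z \right)} = \frac{105 + 22 Z}{2 Z}$ ($I{\left(Z \right)} = \frac{Z + 3 \cdot 7 \left(5 + Z\right)}{Z + Z} = \frac{Z + \left(105 + 21 Z\right)}{2 Z} = \left(105 + 22 Z\right) \frac{1}{2 Z} = \frac{105 + 22 Z}{2 Z}$)
$\left(5235 + 75482\right) - I{\left(493 \right)} = \left(5235 + 75482\right) - \left(11 + \frac{105}{2 \cdot 493}\right) = 80717 - \left(11 + \frac{105}{2} \cdot \frac{1}{493}\right) = 80717 - \left(11 + \frac{105}{986}\right) = 80717 - \frac{10951}{986} = \frac{79576011}{986}$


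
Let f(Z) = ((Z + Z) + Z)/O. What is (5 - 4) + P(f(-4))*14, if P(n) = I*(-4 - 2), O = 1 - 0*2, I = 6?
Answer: -503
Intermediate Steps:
O = 1 (O = 1 - 1*0 = 1 + 0 = 1)
f(Z) = 3*Z (f(Z) = ((Z + Z) + Z)/1 = (2*Z + Z)*1 = (3*Z)*1 = 3*Z)
P(n) = -36 (P(n) = 6*(-4 - 2) = 6*(-6) = -36)
(5 - 4) + P(f(-4))*14 = (5 - 4) - 36*14 = 1 - 504 = -503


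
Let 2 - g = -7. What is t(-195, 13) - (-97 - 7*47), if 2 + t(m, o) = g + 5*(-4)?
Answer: 413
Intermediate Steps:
g = 9 (g = 2 - 1*(-7) = 2 + 7 = 9)
t(m, o) = -13 (t(m, o) = -2 + (9 + 5*(-4)) = -2 + (9 - 20) = -2 - 11 = -13)
t(-195, 13) - (-97 - 7*47) = -13 - (-97 - 7*47) = -13 - (-97 - 329) = -13 - 1*(-426) = -13 + 426 = 413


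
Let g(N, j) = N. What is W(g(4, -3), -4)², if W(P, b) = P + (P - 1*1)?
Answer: 49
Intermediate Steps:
W(P, b) = -1 + 2*P (W(P, b) = P + (P - 1) = P + (-1 + P) = -1 + 2*P)
W(g(4, -3), -4)² = (-1 + 2*4)² = (-1 + 8)² = 7² = 49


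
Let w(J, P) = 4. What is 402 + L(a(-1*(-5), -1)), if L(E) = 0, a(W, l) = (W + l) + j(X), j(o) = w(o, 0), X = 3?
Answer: 402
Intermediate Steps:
j(o) = 4
a(W, l) = 4 + W + l (a(W, l) = (W + l) + 4 = 4 + W + l)
402 + L(a(-1*(-5), -1)) = 402 + 0 = 402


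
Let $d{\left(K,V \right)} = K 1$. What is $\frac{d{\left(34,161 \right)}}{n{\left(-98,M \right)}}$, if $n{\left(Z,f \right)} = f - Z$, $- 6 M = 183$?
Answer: $\frac{68}{135} \approx 0.5037$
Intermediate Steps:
$M = - \frac{61}{2}$ ($M = \left(- \frac{1}{6}\right) 183 = - \frac{61}{2} \approx -30.5$)
$d{\left(K,V \right)} = K$
$\frac{d{\left(34,161 \right)}}{n{\left(-98,M \right)}} = \frac{34}{- \frac{61}{2} - -98} = \frac{34}{- \frac{61}{2} + 98} = \frac{34}{\frac{135}{2}} = 34 \cdot \frac{2}{135} = \frac{68}{135}$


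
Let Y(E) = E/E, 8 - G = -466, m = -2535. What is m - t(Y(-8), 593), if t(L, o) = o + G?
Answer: -3602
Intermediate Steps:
G = 474 (G = 8 - 1*(-466) = 8 + 466 = 474)
Y(E) = 1
t(L, o) = 474 + o (t(L, o) = o + 474 = 474 + o)
m - t(Y(-8), 593) = -2535 - (474 + 593) = -2535 - 1*1067 = -2535 - 1067 = -3602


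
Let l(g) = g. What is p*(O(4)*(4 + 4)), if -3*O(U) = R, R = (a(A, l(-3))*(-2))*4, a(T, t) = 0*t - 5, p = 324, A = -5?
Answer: -34560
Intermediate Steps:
a(T, t) = -5 (a(T, t) = 0 - 5 = -5)
R = 40 (R = -5*(-2)*4 = 10*4 = 40)
O(U) = -40/3 (O(U) = -⅓*40 = -40/3)
p*(O(4)*(4 + 4)) = 324*(-40*(4 + 4)/3) = 324*(-40/3*8) = 324*(-320/3) = -34560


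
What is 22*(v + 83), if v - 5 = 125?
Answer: 4686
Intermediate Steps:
v = 130 (v = 5 + 125 = 130)
22*(v + 83) = 22*(130 + 83) = 22*213 = 4686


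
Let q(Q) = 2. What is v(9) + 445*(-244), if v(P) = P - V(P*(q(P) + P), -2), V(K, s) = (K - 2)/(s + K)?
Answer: -108572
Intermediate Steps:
V(K, s) = (-2 + K)/(K + s)
v(P) = -1 + P (v(P) = P - (-2 + P*(2 + P))/(P*(2 + P) - 2) = P - (-2 + P*(2 + P))/(-2 + P*(2 + P)) = P - 1*1 = P - 1 = -1 + P)
v(9) + 445*(-244) = (-1 + 9) + 445*(-244) = 8 - 108580 = -108572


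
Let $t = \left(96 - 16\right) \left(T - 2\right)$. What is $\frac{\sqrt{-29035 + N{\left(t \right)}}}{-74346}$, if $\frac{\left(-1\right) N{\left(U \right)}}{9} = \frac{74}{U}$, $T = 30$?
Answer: $- \frac{i \sqrt{2276367310}}{20816880} \approx - 0.002292 i$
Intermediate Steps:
$t = 2240$ ($t = \left(96 - 16\right) \left(30 - 2\right) = 80 \cdot 28 = 2240$)
$N{\left(U \right)} = - \frac{666}{U}$ ($N{\left(U \right)} = - 9 \frac{74}{U} = - \frac{666}{U}$)
$\frac{\sqrt{-29035 + N{\left(t \right)}}}{-74346} = \frac{\sqrt{-29035 - \frac{666}{2240}}}{-74346} = \sqrt{-29035 - \frac{333}{1120}} \left(- \frac{1}{74346}\right) = \sqrt{- \frac{32519533}{1120}} \left(- \frac{1}{74346}\right) = \frac{i \sqrt{2276367310}}{280} \left(- \frac{1}{74346}\right) = - \frac{i \sqrt{2276367310}}{20816880}$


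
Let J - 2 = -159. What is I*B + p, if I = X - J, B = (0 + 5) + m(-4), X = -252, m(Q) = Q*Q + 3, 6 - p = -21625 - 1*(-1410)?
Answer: 17941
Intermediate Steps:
p = 20221 (p = 6 - (-21625 - 1*(-1410)) = 6 - (-21625 + 1410) = 6 - 1*(-20215) = 6 + 20215 = 20221)
J = -157 (J = 2 - 159 = -157)
m(Q) = 3 + Q² (m(Q) = Q² + 3 = 3 + Q²)
B = 24 (B = (0 + 5) + (3 + (-4)²) = 5 + (3 + 16) = 5 + 19 = 24)
I = -95 (I = -252 - 1*(-157) = -252 + 157 = -95)
I*B + p = -95*24 + 20221 = -2280 + 20221 = 17941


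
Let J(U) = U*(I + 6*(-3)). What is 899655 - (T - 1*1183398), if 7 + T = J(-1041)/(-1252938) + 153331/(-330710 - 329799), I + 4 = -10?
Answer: 287315399353720801/137929470907 ≈ 2.0831e+6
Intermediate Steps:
I = -14 (I = -4 - 10 = -14)
J(U) = -32*U (J(U) = U*(-14 + 6*(-3)) = U*(-14 - 18) = U*(-32) = -32*U)
T = -1001192481730/137929470907 (T = -7 + (-32*(-1041)/(-1252938) + 153331/(-330710 - 329799)) = -7 + (33312*(-1/1252938) + 153331/(-660509)) = -7 + (-5552/208823 + 153331*(-1/660509)) = -7 + (-5552/208823 - 153331/660509) = -7 - 35686185381/137929470907 = -1001192481730/137929470907 ≈ -7.2587)
899655 - (T - 1*1183398) = 899655 - (-1001192481730/137929470907 - 1*1183398) = 899655 - (-1001192481730/137929470907 - 1183398) = 899655 - 1*(-163226461204883716/137929470907) = 899655 + 163226461204883716/137929470907 = 287315399353720801/137929470907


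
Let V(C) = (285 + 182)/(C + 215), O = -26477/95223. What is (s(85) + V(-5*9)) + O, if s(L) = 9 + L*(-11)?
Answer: -14950036609/16187910 ≈ -923.53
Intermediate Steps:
s(L) = 9 - 11*L
O = -26477/95223 (O = -26477*1/95223 = -26477/95223 ≈ -0.27805)
V(C) = 467/(215 + C)
(s(85) + V(-5*9)) + O = ((9 - 11*85) + 467/(215 - 5*9)) - 26477/95223 = ((9 - 935) + 467/(215 - 45)) - 26477/95223 = (-926 + 467/170) - 26477/95223 = -156953/170 - 26477/95223 = -14950036609/16187910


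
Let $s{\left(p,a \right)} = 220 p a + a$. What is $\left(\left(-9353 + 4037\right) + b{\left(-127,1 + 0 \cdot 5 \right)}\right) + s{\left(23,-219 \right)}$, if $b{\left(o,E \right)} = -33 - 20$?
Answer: $-1113728$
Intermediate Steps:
$s{\left(p,a \right)} = a + 220 a p$ ($s{\left(p,a \right)} = 220 a p + a = a + 220 a p$)
$b{\left(o,E \right)} = -53$ ($b{\left(o,E \right)} = -33 - 20 = -53$)
$\left(\left(-9353 + 4037\right) + b{\left(-127,1 + 0 \cdot 5 \right)}\right) + s{\left(23,-219 \right)} = \left(\left(-9353 + 4037\right) - 53\right) - 219 \left(1 + 220 \cdot 23\right) = \left(-5316 - 53\right) - 219 \left(1 + 5060\right) = -5369 - 1108359 = -1113728$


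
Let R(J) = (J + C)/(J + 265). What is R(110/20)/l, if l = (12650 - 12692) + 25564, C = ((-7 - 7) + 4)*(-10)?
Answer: 211/13807402 ≈ 1.5282e-5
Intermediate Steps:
C = 100 (C = (-14 + 4)*(-10) = -10*(-10) = 100)
l = 25522 (l = -42 + 25564 = 25522)
R(J) = (100 + J)/(265 + J) (R(J) = (J + 100)/(J + 265) = (100 + J)/(265 + J))
R(110/20)/l = ((100 + 110/20)/(265 + 110/20))/25522 = ((100 + 110*(1/20))/(265 + 110*(1/20)))*(1/25522) = ((100 + 11/2)/(265 + 11/2))*(1/25522) = ((211/2)/(541/2))*(1/25522) = ((2/541)*(211/2))*(1/25522) = (211/541)*(1/25522) = 211/13807402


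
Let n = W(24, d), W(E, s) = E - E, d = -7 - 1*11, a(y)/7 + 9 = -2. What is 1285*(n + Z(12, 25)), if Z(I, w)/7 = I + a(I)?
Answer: -584675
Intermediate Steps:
a(y) = -77 (a(y) = -63 + 7*(-2) = -63 - 14 = -77)
d = -18 (d = -7 - 11 = -18)
W(E, s) = 0
Z(I, w) = -539 + 7*I (Z(I, w) = 7*(I - 77) = 7*(-77 + I) = -539 + 7*I)
n = 0
1285*(n + Z(12, 25)) = 1285*(0 + (-539 + 7*12)) = 1285*(0 + (-539 + 84)) = 1285*(0 - 455) = 1285*(-455) = -584675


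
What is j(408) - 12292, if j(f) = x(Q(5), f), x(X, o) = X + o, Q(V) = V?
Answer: -11879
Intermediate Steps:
j(f) = 5 + f
j(408) - 12292 = (5 + 408) - 12292 = 413 - 12292 = -11879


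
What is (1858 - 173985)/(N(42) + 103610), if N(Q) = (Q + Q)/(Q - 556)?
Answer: -44236639/26627728 ≈ -1.6613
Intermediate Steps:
N(Q) = 2*Q/(-556 + Q) (N(Q) = (2*Q)/(-556 + Q) = 2*Q/(-556 + Q))
(1858 - 173985)/(N(42) + 103610) = (1858 - 173985)/(2*42/(-556 + 42) + 103610) = -172127/(2*42/(-514) + 103610) = -172127/(2*42*(-1/514) + 103610) = -172127/(-42/257 + 103610) = -172127/26627728/257 = -172127*257/26627728 = -44236639/26627728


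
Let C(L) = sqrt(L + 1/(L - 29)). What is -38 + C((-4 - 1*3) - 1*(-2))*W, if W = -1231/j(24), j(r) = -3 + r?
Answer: -38 - 1231*I*sqrt(646)/238 ≈ -38.0 - 131.46*I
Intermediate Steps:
W = -1231/21 (W = -1231/(-3 + 24) = -1231/21 ≈ -58.619)
C(L) = sqrt(L + 1/(-29 + L))
-38 + C((-4 - 1*3) - 1*(-2))*W = -38 + sqrt((1 + ((-4 - 1*3) - 1*(-2))*(-29 + ((-4 - 1*3) - 1*(-2))))/(-29 + ((-4 - 1*3) - 1*(-2))))*(-1231/21) = -38 + sqrt((1 + ((-4 - 3) + 2)*(-29 + ((-4 - 3) + 2)))/(-29 + ((-4 - 3) + 2)))*(-1231/21) = -38 + sqrt((1 + (-7 + 2)*(-29 + (-7 + 2)))/(-29 + (-7 + 2)))*(-1231/21) = -38 + sqrt((1 - 5*(-29 - 5))/(-29 - 5))*(-1231/21) = -38 + sqrt((1 - 5*(-34))/(-34))*(-1231/21) = -38 + sqrt(-(1 + 170)/34)*(-1231/21) = -38 + sqrt(-1/34*171)*(-1231/21) = -38 + sqrt(-171/34)*(-1231/21) = -38 + (3*I*sqrt(646)/34)*(-1231/21) = -38 - 1231*I*sqrt(646)/238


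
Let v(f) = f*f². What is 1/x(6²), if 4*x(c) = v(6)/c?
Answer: ⅔ ≈ 0.66667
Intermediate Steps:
v(f) = f³
x(c) = 54/c (x(c) = (6³/c)/4 = (216/c)/4 = 54/c)
1/x(6²) = 1/(54/(6²)) = 1/(54/36) = 1/(54*(1/36)) = 1/(3/2) = ⅔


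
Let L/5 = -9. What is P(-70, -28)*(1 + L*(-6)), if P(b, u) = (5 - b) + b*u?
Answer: 551485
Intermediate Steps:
L = -45 (L = 5*(-9) = -45)
P(b, u) = 5 - b + b*u
P(-70, -28)*(1 + L*(-6)) = (5 - 1*(-70) - 70*(-28))*(1 - 45*(-6)) = (5 + 70 + 1960)*(1 + 270) = 2035*271 = 551485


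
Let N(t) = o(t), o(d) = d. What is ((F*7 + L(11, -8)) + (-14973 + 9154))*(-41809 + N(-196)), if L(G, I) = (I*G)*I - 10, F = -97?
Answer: 243797020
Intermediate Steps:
L(G, I) = -10 + G*I² (L(G, I) = (G*I)*I - 10 = G*I² - 10 = -10 + G*I²)
N(t) = t
((F*7 + L(11, -8)) + (-14973 + 9154))*(-41809 + N(-196)) = ((-97*7 + (-10 + 11*(-8)²)) + (-14973 + 9154))*(-41809 - 196) = ((-679 + (-10 + 11*64)) - 5819)*(-42005) = ((-679 + (-10 + 704)) - 5819)*(-42005) = ((-679 + 694) - 5819)*(-42005) = (15 - 5819)*(-42005) = -5804*(-42005) = 243797020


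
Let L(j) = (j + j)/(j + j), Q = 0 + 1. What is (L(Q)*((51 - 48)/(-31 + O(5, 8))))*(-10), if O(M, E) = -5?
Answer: 5/6 ≈ 0.83333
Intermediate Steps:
Q = 1
L(j) = 1 (L(j) = (2*j)/((2*j)) = (2*j)*(1/(2*j)) = 1)
(L(Q)*((51 - 48)/(-31 + O(5, 8))))*(-10) = (1*((51 - 48)/(-31 - 5)))*(-10) = (1*(3/(-36)))*(-10) = (1*(3*(-1/36)))*(-10) = (1*(-1/12))*(-10) = -1/12*(-10) = 5/6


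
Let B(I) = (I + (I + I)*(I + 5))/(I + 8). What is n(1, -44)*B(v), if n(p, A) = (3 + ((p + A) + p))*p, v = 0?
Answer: 0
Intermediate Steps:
B(I) = (I + 2*I*(5 + I))/(8 + I) (B(I) = (I + (2*I)*(5 + I))/(8 + I) = (I + 2*I*(5 + I))/(8 + I))
n(p, A) = p*(3 + A + 2*p) (n(p, A) = (3 + ((A + p) + p))*p = (3 + (A + 2*p))*p = (3 + A + 2*p)*p = p*(3 + A + 2*p))
n(1, -44)*B(v) = (1*(3 - 44 + 2*1))*(0*(11 + 2*0)/(8 + 0)) = (1*(3 - 44 + 2))*(0*(11 + 0)/8) = (1*(-39))*(0*(1/8)*11) = -39*0 = 0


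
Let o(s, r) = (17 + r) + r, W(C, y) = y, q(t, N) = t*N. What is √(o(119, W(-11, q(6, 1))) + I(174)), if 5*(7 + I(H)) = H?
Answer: 2*√355/5 ≈ 7.5366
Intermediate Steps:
q(t, N) = N*t
I(H) = -7 + H/5
o(s, r) = 17 + 2*r
√(o(119, W(-11, q(6, 1))) + I(174)) = √((17 + 2*(1*6)) + (-7 + (⅕)*174)) = √((17 + 2*6) + (-7 + 174/5)) = √((17 + 12) + 139/5) = √(29 + 139/5) = √(284/5) = 2*√355/5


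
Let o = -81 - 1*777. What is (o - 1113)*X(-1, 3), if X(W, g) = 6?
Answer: -11826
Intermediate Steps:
o = -858 (o = -81 - 777 = -858)
(o - 1113)*X(-1, 3) = (-858 - 1113)*6 = -1971*6 = -11826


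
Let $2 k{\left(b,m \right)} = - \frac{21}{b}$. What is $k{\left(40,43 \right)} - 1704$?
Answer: $- \frac{136341}{80} \approx -1704.3$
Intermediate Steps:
$k{\left(b,m \right)} = - \frac{21}{2 b}$ ($k{\left(b,m \right)} = \frac{\left(-21\right) \frac{1}{b}}{2} = - \frac{21}{2 b}$)
$k{\left(40,43 \right)} - 1704 = - \frac{21}{2 \cdot 40} - 1704 = \left(- \frac{21}{2}\right) \frac{1}{40} - 1704 = - \frac{21}{80} - 1704 = - \frac{136341}{80}$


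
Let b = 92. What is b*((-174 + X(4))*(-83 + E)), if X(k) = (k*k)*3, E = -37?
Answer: 1391040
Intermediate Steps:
X(k) = 3*k**2 (X(k) = k**2*3 = 3*k**2)
b*((-174 + X(4))*(-83 + E)) = 92*((-174 + 3*4**2)*(-83 - 37)) = 92*((-174 + 3*16)*(-120)) = 92*((-174 + 48)*(-120)) = 92*(-126*(-120)) = 92*15120 = 1391040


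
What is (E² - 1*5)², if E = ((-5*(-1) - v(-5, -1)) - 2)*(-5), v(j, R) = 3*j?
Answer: 65529025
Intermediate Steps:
E = -90 (E = ((-5*(-1) - 3*(-5)) - 2)*(-5) = ((5 - 1*(-15)) - 2)*(-5) = ((5 + 15) - 2)*(-5) = (20 - 2)*(-5) = 18*(-5) = -90)
(E² - 1*5)² = ((-90)² - 1*5)² = (8100 - 5)² = 8095² = 65529025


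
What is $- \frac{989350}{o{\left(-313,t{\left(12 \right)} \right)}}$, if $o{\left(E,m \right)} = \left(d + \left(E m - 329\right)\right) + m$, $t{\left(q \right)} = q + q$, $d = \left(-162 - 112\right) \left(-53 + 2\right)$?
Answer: $- \frac{21050}{131} \approx -160.69$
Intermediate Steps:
$d = 13974$ ($d = \left(-274\right) \left(-51\right) = 13974$)
$t{\left(q \right)} = 2 q$
$o{\left(E,m \right)} = 13645 + m + E m$ ($o{\left(E,m \right)} = \left(13974 + \left(E m - 329\right)\right) + m = \left(13974 + \left(-329 + E m\right)\right) + m = \left(13645 + E m\right) + m = 13645 + m + E m$)
$- \frac{989350}{o{\left(-313,t{\left(12 \right)} \right)}} = - \frac{989350}{13645 + 2 \cdot 12 - 313 \cdot 2 \cdot 12} = - \frac{989350}{13645 + 24 - 7512} = - \frac{989350}{6157} = \left(-989350\right) \frac{1}{6157} = - \frac{21050}{131}$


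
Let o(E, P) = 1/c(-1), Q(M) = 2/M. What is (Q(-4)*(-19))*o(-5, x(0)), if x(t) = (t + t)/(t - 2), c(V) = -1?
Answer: -19/2 ≈ -9.5000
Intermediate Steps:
x(t) = 2*t/(-2 + t) (x(t) = (2*t)/(-2 + t) = 2*t/(-2 + t))
o(E, P) = -1 (o(E, P) = 1/(-1) = -1)
(Q(-4)*(-19))*o(-5, x(0)) = ((2/(-4))*(-19))*(-1) = ((2*(-¼))*(-19))*(-1) = -½*(-19)*(-1) = (19/2)*(-1) = -19/2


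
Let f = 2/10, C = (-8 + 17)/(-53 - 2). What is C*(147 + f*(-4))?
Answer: -6579/275 ≈ -23.924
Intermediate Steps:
C = -9/55 (C = 9/(-55) = 9*(-1/55) = -9/55 ≈ -0.16364)
f = 1/5 (f = 2*(1/10) = 1/5 ≈ 0.20000)
C*(147 + f*(-4)) = -9*(147 + (1/5)*(-4))/55 = -9*(147 - 4/5)/55 = -9/55*731/5 = -6579/275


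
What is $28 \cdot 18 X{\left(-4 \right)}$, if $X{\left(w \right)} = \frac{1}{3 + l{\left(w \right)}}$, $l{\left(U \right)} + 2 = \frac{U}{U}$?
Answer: $252$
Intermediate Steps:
$l{\left(U \right)} = -1$ ($l{\left(U \right)} = -2 + \frac{U}{U} = -2 + 1 = -1$)
$X{\left(w \right)} = \frac{1}{2}$ ($X{\left(w \right)} = \frac{1}{3 - 1} = \frac{1}{2}$)
$28 \cdot 18 X{\left(-4 \right)} = 28 \cdot 18 \cdot \frac{1}{2} = 504 \cdot \frac{1}{2} = 252$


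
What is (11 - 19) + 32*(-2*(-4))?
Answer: 248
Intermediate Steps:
(11 - 19) + 32*(-2*(-4)) = -8 + 32*8 = -8 + 256 = 248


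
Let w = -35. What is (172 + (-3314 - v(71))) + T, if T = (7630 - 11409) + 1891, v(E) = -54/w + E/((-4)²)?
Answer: -2820149/560 ≈ -5036.0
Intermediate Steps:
v(E) = 54/35 + E/16 (v(E) = -54/(-35) + E/((-4)²) = -54*(-1/35) + E/16 = 54/35 + E*(1/16) = 54/35 + E/16)
T = -1888 (T = -3779 + 1891 = -1888)
(172 + (-3314 - v(71))) + T = (172 + (-3314 - (54/35 + (1/16)*71))) - 1888 = (172 + (-3314 - (54/35 + 71/16))) - 1888 = (172 + (-3314 - 1*3349/560)) - 1888 = (172 + (-3314 - 3349/560)) - 1888 = (172 - 1859189/560) - 1888 = -1762869/560 - 1888 = -2820149/560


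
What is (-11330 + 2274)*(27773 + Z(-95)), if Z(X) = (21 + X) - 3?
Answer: -250814976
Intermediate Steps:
Z(X) = 18 + X
(-11330 + 2274)*(27773 + Z(-95)) = (-11330 + 2274)*(27773 + (18 - 95)) = -9056*(27773 - 77) = -9056*27696 = -250814976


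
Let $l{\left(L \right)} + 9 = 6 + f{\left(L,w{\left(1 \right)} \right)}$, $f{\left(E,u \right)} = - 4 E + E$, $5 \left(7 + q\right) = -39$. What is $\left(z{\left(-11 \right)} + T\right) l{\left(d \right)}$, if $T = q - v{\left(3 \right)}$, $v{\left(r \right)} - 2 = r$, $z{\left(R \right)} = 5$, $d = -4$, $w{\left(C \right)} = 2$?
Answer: $- \frac{666}{5} \approx -133.2$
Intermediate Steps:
$q = - \frac{74}{5}$ ($q = -7 + \frac{1}{5} \left(-39\right) = -7 - \frac{39}{5} = - \frac{74}{5} \approx -14.8$)
$v{\left(r \right)} = 2 + r$
$f{\left(E,u \right)} = - 3 E$
$T = - \frac{99}{5}$ ($T = - \frac{74}{5} - \left(2 + 3\right) = - \frac{74}{5} - 5 = - \frac{99}{5} \approx -19.8$)
$l{\left(L \right)} = -3 - 3 L$ ($l{\left(L \right)} = -9 - \left(-6 + 3 L\right) = -3 - 3 L$)
$\left(z{\left(-11 \right)} + T\right) l{\left(d \right)} = \left(5 - \frac{99}{5}\right) \left(-3 - -12\right) = - \frac{74 \left(-3 + 12\right)}{5} = \left(- \frac{74}{5}\right) 9 = - \frac{666}{5}$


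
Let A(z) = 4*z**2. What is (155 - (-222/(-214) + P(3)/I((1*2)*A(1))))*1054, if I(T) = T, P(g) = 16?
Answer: 17138040/107 ≈ 1.6017e+5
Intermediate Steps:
(155 - (-222/(-214) + P(3)/I((1*2)*A(1))))*1054 = (155 - (-222/(-214) + 16/(((1*2)*(4*1**2)))))*1054 = (155 - (-222*(-1/214) + 16/((2*(4*1)))))*1054 = (155 - (111/107 + 16/((2*4))))*1054 = (155 - (111/107 + 16/8))*1054 = (155 - (111/107 + 16*(1/8)))*1054 = (155 - (111/107 + 2))*1054 = (155 - 1*325/107)*1054 = (155 - 325/107)*1054 = (16260/107)*1054 = 17138040/107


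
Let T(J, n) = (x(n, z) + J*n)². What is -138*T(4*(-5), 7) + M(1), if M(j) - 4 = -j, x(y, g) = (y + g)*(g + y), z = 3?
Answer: -220797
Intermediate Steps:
x(y, g) = (g + y)² (x(y, g) = (g + y)*(g + y) = (g + y)²)
M(j) = 4 - j
T(J, n) = ((3 + n)² + J*n)²
-138*T(4*(-5), 7) + M(1) = -138*((3 + 7)² + (4*(-5))*7)² + (4 - 1*1) = -138*(10² - 20*7)² + (4 - 1) = -138*(100 - 140)² + 3 = -138*(-40)² + 3 = -138*1600 + 3 = -220800 + 3 = -220797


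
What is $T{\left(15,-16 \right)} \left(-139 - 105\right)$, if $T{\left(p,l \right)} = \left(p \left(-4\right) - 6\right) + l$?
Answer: $20008$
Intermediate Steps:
$T{\left(p,l \right)} = -6 + l - 4 p$ ($T{\left(p,l \right)} = \left(- 4 p - 6\right) + l = \left(-6 - 4 p\right) + l = -6 + l - 4 p$)
$T{\left(15,-16 \right)} \left(-139 - 105\right) = \left(-6 - 16 - 60\right) \left(-139 - 105\right) = \left(-6 - 16 - 60\right) \left(-244\right) = \left(-82\right) \left(-244\right) = 20008$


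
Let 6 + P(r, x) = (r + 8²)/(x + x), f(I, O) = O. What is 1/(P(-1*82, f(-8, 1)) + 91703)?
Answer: 1/91688 ≈ 1.0907e-5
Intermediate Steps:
P(r, x) = -6 + (64 + r)/(2*x) (P(r, x) = -6 + (r + 8²)/(x + x) = -6 + (r + 64)/((2*x)) = -6 + (64 + r)*(1/(2*x)) = -6 + (64 + r)/(2*x))
1/(P(-1*82, f(-8, 1)) + 91703) = 1/((½)*(64 - 1*82 - 12*1)/1 + 91703) = 1/((½)*1*(64 - 82 - 12) + 91703) = 1/((½)*1*(-30) + 91703) = 1/(-15 + 91703) = 1/91688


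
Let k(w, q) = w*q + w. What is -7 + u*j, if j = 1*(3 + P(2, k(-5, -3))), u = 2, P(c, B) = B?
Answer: 19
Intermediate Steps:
k(w, q) = w + q*w (k(w, q) = q*w + w = w + q*w)
j = 13 (j = 1*(3 - 5*(1 - 3)) = 1*(3 - 5*(-2)) = 1*(3 + 10) = 1*13 = 13)
-7 + u*j = -7 + 2*13 = -7 + 26 = 19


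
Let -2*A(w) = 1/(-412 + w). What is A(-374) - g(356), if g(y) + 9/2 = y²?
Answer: -199221917/1572 ≈ -1.2673e+5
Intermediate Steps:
g(y) = -9/2 + y²
A(w) = -1/(2*(-412 + w))
A(-374) - g(356) = -1/(-824 + 2*(-374)) - (-9/2 + 356²) = -1/(-824 - 748) - (-9/2 + 126736) = -1/(-1572) - 1*253463/2 = -1*(-1/1572) - 253463/2 = 1/1572 - 253463/2 = -199221917/1572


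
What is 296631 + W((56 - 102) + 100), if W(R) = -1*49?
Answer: 296582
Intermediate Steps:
W(R) = -49
296631 + W((56 - 102) + 100) = 296631 - 49 = 296582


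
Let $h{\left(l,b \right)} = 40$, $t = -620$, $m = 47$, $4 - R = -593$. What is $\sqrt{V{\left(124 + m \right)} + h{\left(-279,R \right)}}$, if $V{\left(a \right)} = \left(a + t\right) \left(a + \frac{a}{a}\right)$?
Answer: $2 i \sqrt{19297} \approx 277.83 i$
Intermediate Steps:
$R = 597$ ($R = 4 - -593 = 4 + 593 = 597$)
$V{\left(a \right)} = \left(1 + a\right) \left(-620 + a\right)$ ($V{\left(a \right)} = \left(a - 620\right) \left(a + \frac{a}{a}\right) = \left(-620 + a\right) \left(a + 1\right) = \left(-620 + a\right) \left(1 + a\right) = \left(1 + a\right) \left(-620 + a\right)$)
$\sqrt{V{\left(124 + m \right)} + h{\left(-279,R \right)}} = \sqrt{\left(-620 + \left(124 + 47\right)^{2} - 619 \left(124 + 47\right)\right) + 40} = \sqrt{\left(-620 + 171^{2} - 105849\right) + 40} = \sqrt{\left(-620 + 29241 - 105849\right) + 40} = \sqrt{-77228 + 40} = \sqrt{-77188} = 2 i \sqrt{19297}$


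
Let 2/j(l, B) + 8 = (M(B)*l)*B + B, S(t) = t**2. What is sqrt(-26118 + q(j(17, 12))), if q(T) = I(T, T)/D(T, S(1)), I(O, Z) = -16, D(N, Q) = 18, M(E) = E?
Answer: I*sqrt(235070)/3 ≈ 161.61*I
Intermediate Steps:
j(l, B) = 2/(-8 + B + l*B**2) (j(l, B) = 2/(-8 + ((B*l)*B + B)) = 2/(-8 + (l*B**2 + B)) = 2/(-8 + (B + l*B**2)) = 2/(-8 + B + l*B**2))
q(T) = -8/9 (q(T) = -16/18 = -16*1/18 = -8/9)
sqrt(-26118 + q(j(17, 12))) = sqrt(-26118 - 8/9) = sqrt(-235070/9) = I*sqrt(235070)/3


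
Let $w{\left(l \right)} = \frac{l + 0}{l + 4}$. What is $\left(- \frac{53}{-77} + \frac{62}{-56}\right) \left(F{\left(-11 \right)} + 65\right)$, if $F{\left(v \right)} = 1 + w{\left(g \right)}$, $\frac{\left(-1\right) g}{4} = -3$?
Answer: $- \frac{34443}{1232} \approx -27.957$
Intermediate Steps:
$g = 12$ ($g = \left(-4\right) \left(-3\right) = 12$)
$w{\left(l \right)} = \frac{l}{4 + l}$
$F{\left(v \right)} = \frac{7}{4}$ ($F{\left(v \right)} = 1 + \frac{12}{4 + 12} = 1 + \frac{12}{16} = 1 + 12 \cdot \frac{1}{16} = 1 + \frac{3}{4} = \frac{7}{4}$)
$\left(- \frac{53}{-77} + \frac{62}{-56}\right) \left(F{\left(-11 \right)} + 65\right) = \left(- \frac{53}{-77} + \frac{62}{-56}\right) \left(\frac{7}{4} + 65\right) = \left(\left(-53\right) \left(- \frac{1}{77}\right) + 62 \left(- \frac{1}{56}\right)\right) \frac{267}{4} = \left(\frac{53}{77} - \frac{31}{28}\right) \frac{267}{4} = \left(- \frac{129}{308}\right) \frac{267}{4} = - \frac{34443}{1232}$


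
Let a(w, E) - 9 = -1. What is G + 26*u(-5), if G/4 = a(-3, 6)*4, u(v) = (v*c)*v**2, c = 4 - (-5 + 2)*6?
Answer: -71372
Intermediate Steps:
c = 22 (c = 4 - (-3)*6 = 4 - 1*(-18) = 4 + 18 = 22)
a(w, E) = 8 (a(w, E) = 9 - 1 = 8)
u(v) = 22*v**3 (u(v) = (v*22)*v**2 = (22*v)*v**2 = 22*v**3)
G = 128 (G = 4*(8*4) = 4*32 = 128)
G + 26*u(-5) = 128 + 26*(22*(-5)**3) = 128 + 26*(22*(-125)) = 128 + 26*(-2750) = 128 - 71500 = -71372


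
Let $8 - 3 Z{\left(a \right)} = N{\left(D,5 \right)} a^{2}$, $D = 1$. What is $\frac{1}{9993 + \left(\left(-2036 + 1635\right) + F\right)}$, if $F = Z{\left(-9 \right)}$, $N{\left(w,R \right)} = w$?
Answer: $\frac{3}{28703} \approx 0.00010452$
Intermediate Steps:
$Z{\left(a \right)} = \frac{8}{3} - \frac{a^{2}}{3}$ ($Z{\left(a \right)} = \frac{8}{3} - \frac{1 a^{2}}{3} = \frac{8}{3} - \frac{a^{2}}{3}$)
$F = - \frac{73}{3}$ ($F = \frac{8}{3} - \frac{\left(-9\right)^{2}}{3} = \frac{8}{3} - 27 = - \frac{73}{3} \approx -24.333$)
$\frac{1}{9993 + \left(\left(-2036 + 1635\right) + F\right)} = \frac{1}{9993 + \left(\left(-2036 + 1635\right) - \frac{73}{3}\right)} = \frac{1}{9993 - \frac{1276}{3}} = \frac{1}{\frac{28703}{3}} = \frac{3}{28703}$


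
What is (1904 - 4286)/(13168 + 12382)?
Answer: -1191/12775 ≈ -0.093229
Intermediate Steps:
(1904 - 4286)/(13168 + 12382) = -2382/25550 = -2382*1/25550 = -1191/12775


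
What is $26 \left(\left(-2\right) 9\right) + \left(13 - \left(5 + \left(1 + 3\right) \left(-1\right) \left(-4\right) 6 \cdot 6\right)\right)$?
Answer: $-1036$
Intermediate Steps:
$26 \left(\left(-2\right) 9\right) + \left(13 - \left(5 + \left(1 + 3\right) \left(-1\right) \left(-4\right) 6 \cdot 6\right)\right) = 26 \left(-18\right) + \left(13 - \left(5 + 4 \left(-1\right) \left(-4\right) 6 \cdot 6\right)\right) = -468 + \left(13 - \left(5 + \left(-4\right) \left(-4\right) 6 \cdot 6\right)\right) = -468 + \left(13 - \left(5 + 16 \cdot 6 \cdot 6\right)\right) = -468 + \left(13 - \left(5 + 96 \cdot 6\right)\right) = -468 + \left(13 - \left(5 + 576\right)\right) = -468 + \left(13 - 581\right) = -468 - 568 = -1036$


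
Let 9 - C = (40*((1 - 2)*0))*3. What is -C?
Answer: -9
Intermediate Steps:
C = 9 (C = 9 - 40*((1 - 2)*0)*3 = 9 - 40*(-1*0)*3 = 9 - 40*0*3 = 9 - 0*3 = 9 - 1*0 = 9 + 0 = 9)
-C = -1*9 = -9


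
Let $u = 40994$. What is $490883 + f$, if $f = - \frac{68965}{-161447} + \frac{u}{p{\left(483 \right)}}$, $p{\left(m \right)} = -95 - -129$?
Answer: $\frac{103891334037}{211123} \approx 4.9209 \cdot 10^{5}$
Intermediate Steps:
$p{\left(m \right)} = 34$ ($p{\left(m \right)} = -95 + 129 = 34$)
$f = \frac{254642428}{211123}$ ($f = - \frac{68965}{-161447} + \frac{40994}{34} = \left(-68965\right) \left(- \frac{1}{161447}\right) + 40994 \cdot \frac{1}{34} = \frac{5305}{12419} + \frac{20497}{17} = \frac{254642428}{211123} \approx 1206.1$)
$490883 + f = 490883 + \frac{254642428}{211123} = \frac{103891334037}{211123}$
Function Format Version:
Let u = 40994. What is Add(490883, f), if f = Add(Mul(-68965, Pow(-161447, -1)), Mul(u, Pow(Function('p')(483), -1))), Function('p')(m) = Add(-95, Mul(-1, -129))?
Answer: Rational(103891334037, 211123) ≈ 4.9209e+5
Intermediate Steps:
Function('p')(m) = 34 (Function('p')(m) = Add(-95, 129) = 34)
f = Rational(254642428, 211123) (f = Add(Mul(-68965, Pow(-161447, -1)), Mul(40994, Pow(34, -1))) = Add(Mul(-68965, Rational(-1, 161447)), Mul(40994, Rational(1, 34))) = Add(Rational(5305, 12419), Rational(20497, 17)) = Rational(254642428, 211123) ≈ 1206.1)
Add(490883, f) = Add(490883, Rational(254642428, 211123)) = Rational(103891334037, 211123)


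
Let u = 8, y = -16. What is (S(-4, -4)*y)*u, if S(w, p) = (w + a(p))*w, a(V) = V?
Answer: -4096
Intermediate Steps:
S(w, p) = w*(p + w) (S(w, p) = (w + p)*w = (p + w)*w = w*(p + w))
(S(-4, -4)*y)*u = (-4*(-4 - 4)*(-16))*8 = (-4*(-8)*(-16))*8 = (32*(-16))*8 = -512*8 = -4096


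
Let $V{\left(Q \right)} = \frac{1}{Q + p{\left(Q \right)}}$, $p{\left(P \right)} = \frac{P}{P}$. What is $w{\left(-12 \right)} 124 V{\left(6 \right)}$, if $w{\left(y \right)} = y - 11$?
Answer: $- \frac{2852}{7} \approx -407.43$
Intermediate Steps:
$p{\left(P \right)} = 1$
$V{\left(Q \right)} = \frac{1}{1 + Q}$ ($V{\left(Q \right)} = \frac{1}{Q + 1} = \frac{1}{1 + Q}$)
$w{\left(y \right)} = -11 + y$ ($w{\left(y \right)} = y - 11 = -11 + y$)
$w{\left(-12 \right)} 124 V{\left(6 \right)} = \frac{\left(-11 - 12\right) 124}{1 + 6} = \frac{\left(-23\right) 124}{7} = \left(-2852\right) \frac{1}{7} = - \frac{2852}{7}$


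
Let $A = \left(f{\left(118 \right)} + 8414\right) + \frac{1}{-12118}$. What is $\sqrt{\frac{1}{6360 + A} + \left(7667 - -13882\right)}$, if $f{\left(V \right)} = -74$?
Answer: $\frac{\sqrt{683791477250470941431}}{178134599} \approx 146.8$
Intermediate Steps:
$A = \frac{101064119}{12118}$ ($A = \left(-74 + 8414\right) + \frac{1}{-12118} = 8340 - \frac{1}{12118} = \frac{101064119}{12118} \approx 8340.0$)
$\sqrt{\frac{1}{6360 + A} + \left(7667 - -13882\right)} = \sqrt{\frac{1}{6360 + \frac{101064119}{12118}} + \left(7667 - -13882\right)} = \sqrt{\frac{1}{\frac{178134599}{12118}} + \left(7667 + 13882\right)} = \sqrt{\frac{12118}{178134599} + 21549} = \sqrt{\frac{3838622485969}{178134599}} = \frac{\sqrt{683791477250470941431}}{178134599}$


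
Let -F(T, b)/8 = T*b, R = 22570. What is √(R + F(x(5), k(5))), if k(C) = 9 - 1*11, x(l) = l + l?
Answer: √22730 ≈ 150.76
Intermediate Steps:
x(l) = 2*l
k(C) = -2 (k(C) = 9 - 11 = -2)
F(T, b) = -8*T*b
√(R + F(x(5), k(5))) = √(22570 - 8*2*5*(-2)) = √(22570 - 8*10*(-2)) = √(22570 + 160) = √22730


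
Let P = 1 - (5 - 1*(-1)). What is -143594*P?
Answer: 717970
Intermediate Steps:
P = -5 (P = 1 - (5 + 1) = 1 - 1*6 = 1 - 6 = -5)
-143594*P = -143594*(-5) = 717970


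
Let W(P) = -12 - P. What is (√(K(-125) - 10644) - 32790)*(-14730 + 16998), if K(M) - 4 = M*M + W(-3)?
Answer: -74367720 + 9072*√311 ≈ -7.4208e+7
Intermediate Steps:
K(M) = -5 + M² (K(M) = 4 + (M*M + (-12 - 1*(-3))) = 4 + (M² + (-12 + 3)) = 4 + (M² - 9) = 4 + (-9 + M²) = -5 + M²)
(√(K(-125) - 10644) - 32790)*(-14730 + 16998) = (√((-5 + (-125)²) - 10644) - 32790)*(-14730 + 16998) = (√((-5 + 15625) - 10644) - 32790)*2268 = (√(15620 - 10644) - 32790)*2268 = (√4976 - 32790)*2268 = (4*√311 - 32790)*2268 = (-32790 + 4*√311)*2268 = -74367720 + 9072*√311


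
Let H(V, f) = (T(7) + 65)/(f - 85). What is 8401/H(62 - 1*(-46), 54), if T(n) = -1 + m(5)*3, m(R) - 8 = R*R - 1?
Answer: -260431/160 ≈ -1627.7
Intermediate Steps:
m(R) = 7 + R² (m(R) = 8 + (R*R - 1) = 8 + (R² - 1) = 8 + (-1 + R²) = 7 + R²)
T(n) = 95 (T(n) = -1 + (7 + 5²)*3 = -1 + (7 + 25)*3 = -1 + 32*3 = -1 + 96 = 95)
H(V, f) = 160/(-85 + f) (H(V, f) = (95 + 65)/(f - 85) = 160/(-85 + f))
8401/H(62 - 1*(-46), 54) = 8401/((160/(-85 + 54))) = 8401/((160/(-31))) = 8401/((160*(-1/31))) = 8401/(-160/31) = 8401*(-31/160) = -260431/160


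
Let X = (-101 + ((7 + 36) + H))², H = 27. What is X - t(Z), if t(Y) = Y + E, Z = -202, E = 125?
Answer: 1038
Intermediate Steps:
t(Y) = 125 + Y (t(Y) = Y + 125 = 125 + Y)
X = 961 (X = (-101 + ((7 + 36) + 27))² = (-101 + (43 + 27))² = (-101 + 70)² = (-31)² = 961)
X - t(Z) = 961 - (125 - 202) = 961 - 1*(-77) = 961 + 77 = 1038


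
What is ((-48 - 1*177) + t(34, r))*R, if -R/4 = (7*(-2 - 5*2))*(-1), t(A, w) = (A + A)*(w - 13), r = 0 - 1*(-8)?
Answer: 189840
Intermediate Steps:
r = 8 (r = 0 + 8 = 8)
t(A, w) = 2*A*(-13 + w) (t(A, w) = (2*A)*(-13 + w) = 2*A*(-13 + w))
R = -336 (R = -4*7*(-2 - 5*2)*(-1) = -4*7*(-2 - 10)*(-1) = -4*7*(-12)*(-1) = -(-336)*(-1) = -4*84 = -336)
((-48 - 1*177) + t(34, r))*R = ((-48 - 1*177) + 2*34*(-13 + 8))*(-336) = ((-48 - 177) + 2*34*(-5))*(-336) = (-225 - 340)*(-336) = -565*(-336) = 189840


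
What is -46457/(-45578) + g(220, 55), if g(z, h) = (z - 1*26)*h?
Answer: 486363717/45578 ≈ 10671.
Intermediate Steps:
g(z, h) = h*(-26 + z) (g(z, h) = (z - 26)*h = (-26 + z)*h = h*(-26 + z))
-46457/(-45578) + g(220, 55) = -46457/(-45578) + 55*(-26 + 220) = -46457*(-1/45578) + 55*194 = 46457/45578 + 10670 = 486363717/45578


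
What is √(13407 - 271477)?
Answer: I*√258070 ≈ 508.01*I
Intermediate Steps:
√(13407 - 271477) = √(-258070) = I*√258070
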